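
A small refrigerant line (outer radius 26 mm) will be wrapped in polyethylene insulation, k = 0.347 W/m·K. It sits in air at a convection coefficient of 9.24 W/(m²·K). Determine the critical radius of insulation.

For a cylinder r_cr = k/h = 0.347/9.24
r_cr = 37.6 mm; since the bare radius (26 mm) is below r_cr, adding a thin layer of insulation will *increase* heat loss.

r_cr ≈ 37.6 mm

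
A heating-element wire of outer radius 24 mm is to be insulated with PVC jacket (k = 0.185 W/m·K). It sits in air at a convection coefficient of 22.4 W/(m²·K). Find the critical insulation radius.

r_cr ≈ 8.26 mm

For a cylinder r_cr = k/h = 0.185/22.4
r_cr = 8.26 mm; since the bare radius (24 mm) is above r_cr, any added insulation will reduce heat loss.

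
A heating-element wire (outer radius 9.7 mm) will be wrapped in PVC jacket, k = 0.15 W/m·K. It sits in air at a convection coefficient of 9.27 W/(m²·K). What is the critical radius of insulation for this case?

r_cr ≈ 16.2 mm

For a cylinder r_cr = k/h = 0.15/9.27
r_cr = 16.2 mm; since the bare radius (9.7 mm) is below r_cr, adding a thin layer of insulation will *increase* heat loss.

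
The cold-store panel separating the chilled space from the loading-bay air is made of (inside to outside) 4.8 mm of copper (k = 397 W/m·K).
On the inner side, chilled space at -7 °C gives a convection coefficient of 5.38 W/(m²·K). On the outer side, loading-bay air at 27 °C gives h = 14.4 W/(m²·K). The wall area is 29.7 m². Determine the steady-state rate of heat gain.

Series thermal resistances:
R_inner film = 1/(h_i·A) = 1/(5.38×29.7) = 0.006258 K/W
R_copper = L/(kA) = 0.0048/(397×29.7) = 4.071×10^-7 K/W
R_outer film = 1/(h_o·A) = 1/(14.4×29.7) = 0.002338 K/W
R_total = 0.008597 K/W
Q = ΔT / R_total = 34 / 0.008597

Q ≈ 3950 W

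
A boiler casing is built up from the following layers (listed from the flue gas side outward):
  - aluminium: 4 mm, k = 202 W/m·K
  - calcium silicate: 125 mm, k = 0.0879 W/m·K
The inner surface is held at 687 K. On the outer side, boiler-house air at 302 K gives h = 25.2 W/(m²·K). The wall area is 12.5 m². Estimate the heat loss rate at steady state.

Using the resistance-network approach (series):
R_aluminium = L/(kA) = 0.004/(202×12.5) = 1.584×10^-6 K/W
R_calcium silicate = L/(kA) = 0.125/(0.0879×12.5) = 0.1138 K/W
R_outer film = 1/(h_o·A) = 1/(25.2×12.5) = 0.003175 K/W
R_total = 0.1169 K/W
Q = ΔT / R_total = 385 / 0.1169

Q ≈ 3290 W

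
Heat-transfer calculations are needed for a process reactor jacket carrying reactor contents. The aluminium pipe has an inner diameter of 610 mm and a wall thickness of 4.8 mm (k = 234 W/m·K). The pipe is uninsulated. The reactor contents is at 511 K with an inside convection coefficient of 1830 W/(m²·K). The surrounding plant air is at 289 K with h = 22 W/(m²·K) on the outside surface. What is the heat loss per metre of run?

For a radial system each layer contributes R = ln(r_out/r_in)/(2πkL); films add R = 1/(hA).
R_inner film = 1/(h_i·2πr₁L) = 1/(1830×2π×0.305×1) = 2.851×10^-4 K/W
R_aluminium pipe wall = ln(309.8/305)/(2π×234×1) = 1.062×10^-5 K/W
R_outer film = 1/(h_o·2πr_oL) = 1/(22×2π×0.3098×1) = 0.02335 K/W
R_total = 0.02365 K/W
Q = ΔT/R_total = 222/0.02365

q′ ≈ 9390 W/m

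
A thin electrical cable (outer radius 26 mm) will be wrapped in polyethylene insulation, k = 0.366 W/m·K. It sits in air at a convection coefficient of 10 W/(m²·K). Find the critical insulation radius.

For a cylinder r_cr = k/h = 0.366/10
r_cr = 36.6 mm; since the bare radius (26 mm) is below r_cr, adding a thin layer of insulation will *increase* heat loss.

r_cr ≈ 36.6 mm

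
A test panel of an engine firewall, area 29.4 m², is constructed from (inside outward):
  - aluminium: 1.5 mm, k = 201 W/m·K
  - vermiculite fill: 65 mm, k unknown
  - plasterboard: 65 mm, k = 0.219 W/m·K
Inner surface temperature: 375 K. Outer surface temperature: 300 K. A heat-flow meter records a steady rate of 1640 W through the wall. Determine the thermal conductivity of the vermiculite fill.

Model the wall as resistances in series:
R_aluminium = L/(kA) = 0.0015/(201×29.4) = 2.538×10^-7 K/W
R_plasterboard = L/(kA) = 0.065/(0.219×29.4) = 0.0101 K/W
Sum of known resistances R_other = 0.0101 K/W
Total R = ΔT/Q = 75/1640 = 0.04573 K/W
R_vermiculite fill = R_total − R_other = 0.03564 K/W
k = L/(R·A) = 0.065/(0.03564×29.4)

k ≈ 0.062 W/(m·K)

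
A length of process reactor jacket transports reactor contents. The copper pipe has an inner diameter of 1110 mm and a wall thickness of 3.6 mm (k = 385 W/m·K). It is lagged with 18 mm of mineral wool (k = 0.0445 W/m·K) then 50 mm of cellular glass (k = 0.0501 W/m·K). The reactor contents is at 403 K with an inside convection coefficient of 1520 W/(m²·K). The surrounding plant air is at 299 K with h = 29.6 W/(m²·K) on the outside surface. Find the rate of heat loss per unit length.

q′ ≈ 269 W/m

For a radial system each layer contributes R = ln(r_out/r_in)/(2πkL); films add R = 1/(hA).
R_inner film = 1/(h_i·2πr₁L) = 1/(1520×2π×0.555×1) = 1.887×10^-4 K/W
R_copper pipe wall = ln(558.6/555)/(2π×385×1) = 2.673×10^-6 K/W
R_mineral wool = ln(576.6/558.6)/(2π×0.0445×1) = 0.1134 K/W
R_cellular glass = ln(626.6/576.6)/(2π×0.0501×1) = 0.2642 K/W
R_outer film = 1/(h_o·2πr_oL) = 1/(29.6×2π×0.6266×1) = 0.008581 K/W
R_total = 0.3864 K/W
Q = ΔT/R_total = 104/0.3864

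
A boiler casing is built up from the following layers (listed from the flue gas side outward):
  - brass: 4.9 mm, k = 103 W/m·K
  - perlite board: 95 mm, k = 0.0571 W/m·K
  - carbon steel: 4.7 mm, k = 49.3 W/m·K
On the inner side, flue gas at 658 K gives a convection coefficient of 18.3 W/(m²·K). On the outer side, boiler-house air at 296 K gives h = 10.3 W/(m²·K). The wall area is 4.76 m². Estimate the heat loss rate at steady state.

Series thermal resistances:
R_inner film = 1/(h_i·A) = 1/(18.3×4.76) = 0.01148 K/W
R_brass = L/(kA) = 0.0049/(103×4.76) = 9.994×10^-6 K/W
R_perlite board = L/(kA) = 0.095/(0.0571×4.76) = 0.3495 K/W
R_carbon steel = L/(kA) = 0.0047/(49.3×4.76) = 2.003×10^-5 K/W
R_outer film = 1/(h_o·A) = 1/(10.3×4.76) = 0.0204 K/W
R_total = 0.3814 K/W
Q = ΔT / R_total = 362 / 0.3814

Q ≈ 949 W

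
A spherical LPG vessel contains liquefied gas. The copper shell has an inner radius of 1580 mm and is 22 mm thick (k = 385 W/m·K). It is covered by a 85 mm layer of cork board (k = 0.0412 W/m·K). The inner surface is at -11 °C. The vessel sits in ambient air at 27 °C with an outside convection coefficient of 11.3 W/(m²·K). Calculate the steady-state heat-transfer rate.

For a spherical shell R = (1/r₁ − 1/r₂)/(4πk); film R = 1/(h·4πr²). In series:
R_copper shell = (1/1.58 − 1/1.602)/(4π×385) = 1.797×10^-6 K/W
R_cork board = (1/1.602 − 1/1.687)/(4π×0.0412) = 0.06075 K/W
R_outer film = 1/(h·4πr_o²) = 1/(11.3×4π×1.687²) = 0.002474 K/W
R_total = 0.06322 K/W
Q = ΔT/R_total = 38/0.06322

Q ≈ 601 W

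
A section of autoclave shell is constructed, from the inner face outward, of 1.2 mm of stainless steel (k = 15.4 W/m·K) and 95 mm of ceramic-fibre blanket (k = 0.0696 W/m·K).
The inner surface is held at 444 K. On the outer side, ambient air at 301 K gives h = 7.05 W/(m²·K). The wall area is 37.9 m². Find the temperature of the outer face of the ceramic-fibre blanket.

Using the resistance-network approach (series):
R_stainless steel = L/(kA) = 0.0012/(15.4×37.9) = 2.056×10^-6 K/W
R_ceramic-fibre blanket = L/(kA) = 0.095/(0.0696×37.9) = 0.03601 K/W
R_outer film = 1/(h_o·A) = 1/(7.05×37.9) = 0.003743 K/W
R_total = 0.03976 K/W;  Q = ΔT/R_total = 143/0.03976 = 3597 W
T_interface = T_inner − Q·ΣR(inner→interface) = 444 − 3600×0.03602

T ≈ 314 K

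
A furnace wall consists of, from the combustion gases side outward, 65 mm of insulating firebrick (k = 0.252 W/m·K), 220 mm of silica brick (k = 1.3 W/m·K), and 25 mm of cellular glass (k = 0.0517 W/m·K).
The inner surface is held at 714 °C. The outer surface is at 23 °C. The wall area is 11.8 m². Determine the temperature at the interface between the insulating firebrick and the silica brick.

T ≈ 518 °C

Using the resistance-network approach (series):
R_insulating firebrick = L/(kA) = 0.065/(0.252×11.8) = 0.02186 K/W
R_silica brick = L/(kA) = 0.22/(1.3×11.8) = 0.01434 K/W
R_cellular glass = L/(kA) = 0.025/(0.0517×11.8) = 0.04098 K/W
R_total = 0.07718 K/W;  Q = ΔT/R_total = 691/0.07718 = 8953 W
T_interface = T_inner − Q·ΣR(inner→interface) = 714 − 8950×0.02186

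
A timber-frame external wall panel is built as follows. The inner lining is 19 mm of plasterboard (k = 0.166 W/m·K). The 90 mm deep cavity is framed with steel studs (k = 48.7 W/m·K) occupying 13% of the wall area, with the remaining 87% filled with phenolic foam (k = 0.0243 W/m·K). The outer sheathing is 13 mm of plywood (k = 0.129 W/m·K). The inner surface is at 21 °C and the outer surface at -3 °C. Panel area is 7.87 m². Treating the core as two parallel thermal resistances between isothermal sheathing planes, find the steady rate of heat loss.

Q ≈ 823 W

Sheathing layers in series; stud and cavity paths in parallel between them.
R_inner = 0.019/(0.166×7.87) = 0.01454 K/W
R_stud  = 0.09/(48.7×0.13×7.87) = 0.001806 K/W
R_cav   = 0.09/(0.0243×0.87×7.87) = 0.5409 K/W
1/R_core = 1/R_stud + 1/R_cav → R_core = 0.0018 K/W
R_outer = 0.013/(0.129×7.87) = 0.0128 K/W
R_total = 0.02915 K/W
Q = ΔT/R_total = 24/0.02915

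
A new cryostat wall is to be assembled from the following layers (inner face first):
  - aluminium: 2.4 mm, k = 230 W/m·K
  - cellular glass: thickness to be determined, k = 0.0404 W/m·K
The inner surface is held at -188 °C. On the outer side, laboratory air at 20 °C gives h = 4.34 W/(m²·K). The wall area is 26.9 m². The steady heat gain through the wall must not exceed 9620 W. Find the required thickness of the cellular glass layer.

Model the wall as resistances in series:
R_aluminium = L/(kA) = 0.0024/(230×26.9) = 3.879×10^-7 K/W
R_outer film = 1/(h_o·A) = 1/(4.34×26.9) = 0.008566 K/W
Sum of the known resistances R_other = 0.008566 K/W
Required total resistance R_tot = ΔT/Q_allow = 208/9620 = 0.02162 K/W
R_cellular glass = R_tot − R_other = 0.01306 K/W
L = R·k·A = 0.01306×0.0404×26.9

L ≈ 14.2 mm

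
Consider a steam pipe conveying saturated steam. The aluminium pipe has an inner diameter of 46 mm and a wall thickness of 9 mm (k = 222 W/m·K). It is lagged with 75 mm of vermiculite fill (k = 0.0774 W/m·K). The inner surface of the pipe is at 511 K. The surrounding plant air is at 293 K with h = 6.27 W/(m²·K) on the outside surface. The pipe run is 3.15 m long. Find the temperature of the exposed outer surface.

T ≈ 312 K

Per-layer cylindrical resistances, series-summed:
R_aluminium pipe wall = ln(32/23)/(2π×222×3.15) = 7.516×10^-5 K/W
R_vermiculite fill = ln(107/32)/(2π×0.0774×3.15) = 0.788 K/W
R_outer film = 1/(h_o·2πr_oL) = 1/(6.27×2π×0.107×3.15) = 0.07531 K/W
R_total = 0.8634 K/W
Q = ΔT/R_total = 218/0.8634
Q = 253 W
T_interface = T_inner − Q·ΣR(inner→interface) = 511 − 253×0.788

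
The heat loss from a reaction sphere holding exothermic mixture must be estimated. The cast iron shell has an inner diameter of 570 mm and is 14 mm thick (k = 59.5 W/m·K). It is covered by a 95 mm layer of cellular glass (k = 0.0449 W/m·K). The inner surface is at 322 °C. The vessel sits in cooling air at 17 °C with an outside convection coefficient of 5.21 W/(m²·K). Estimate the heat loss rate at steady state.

For a spherical shell R = (1/r₁ − 1/r₂)/(4πk); film R = 1/(h·4πr²). In series:
R_cast iron shell = (1/0.285 − 1/0.299)/(4π×59.5) = 2.197×10^-4 K/W
R_cellular glass = (1/0.299 − 1/0.394)/(4π×0.0449) = 1.429 K/W
R_outer film = 1/(h·4πr_o²) = 1/(5.21×4π×0.394²) = 0.09839 K/W
R_total = 1.528 K/W
Q = ΔT/R_total = 305/1.528

Q ≈ 200 W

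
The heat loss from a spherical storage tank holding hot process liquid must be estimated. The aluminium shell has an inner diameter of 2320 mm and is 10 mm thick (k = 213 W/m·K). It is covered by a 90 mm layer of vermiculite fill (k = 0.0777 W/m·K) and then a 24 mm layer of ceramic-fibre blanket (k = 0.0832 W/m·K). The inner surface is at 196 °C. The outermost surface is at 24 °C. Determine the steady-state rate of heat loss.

Q ≈ 2240 W

Each spherical layer contributes R = (1/r_i − 1/r_o)/(4πk):
R_aluminium shell = (1/1.16 − 1/1.17)/(4π×213) = 2.753×10^-6 K/W
R_vermiculite fill = (1/1.17 − 1/1.26)/(4π×0.0777) = 0.06253 K/W
R_ceramic-fibre blanket = (1/1.26 − 1/1.284)/(4π×0.0832) = 0.01419 K/W
R_total = 0.07672 K/W
Q = ΔT/R_total = 172/0.07672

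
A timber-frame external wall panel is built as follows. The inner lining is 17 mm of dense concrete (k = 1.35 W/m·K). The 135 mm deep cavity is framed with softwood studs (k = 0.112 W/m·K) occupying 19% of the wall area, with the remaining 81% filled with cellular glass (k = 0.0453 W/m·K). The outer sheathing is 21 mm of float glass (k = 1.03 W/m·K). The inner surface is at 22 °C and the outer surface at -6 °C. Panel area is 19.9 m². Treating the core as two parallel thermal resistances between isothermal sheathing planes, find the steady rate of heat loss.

Sheathing layers in series; stud and cavity paths in parallel between them.
R_inner = 0.017/(1.35×19.9) = 6.328×10^-4 K/W
R_stud  = 0.135/(0.112×0.19×19.9) = 0.3188 K/W
R_cav   = 0.135/(0.0453×0.81×19.9) = 0.1849 K/W
1/R_core = 1/R_stud + 1/R_cav → R_core = 0.117 K/W
R_outer = 0.021/(1.03×19.9) = 0.001025 K/W
R_total = 0.1187 K/W
Q = ΔT/R_total = 28/0.1187

Q ≈ 236 W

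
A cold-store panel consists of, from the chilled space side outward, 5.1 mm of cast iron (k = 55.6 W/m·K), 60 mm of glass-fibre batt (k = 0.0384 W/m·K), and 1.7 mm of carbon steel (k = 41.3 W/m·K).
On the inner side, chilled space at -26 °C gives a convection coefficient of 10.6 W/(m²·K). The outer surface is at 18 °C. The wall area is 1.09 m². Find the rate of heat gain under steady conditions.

Q ≈ 28.9 W

Series thermal resistances:
R_inner film = 1/(h_i·A) = 1/(10.6×1.09) = 0.08655 K/W
R_cast iron = L/(kA) = 0.0051/(55.6×1.09) = 8.415×10^-5 K/W
R_glass-fibre batt = L/(kA) = 0.06/(0.0384×1.09) = 1.433 K/W
R_carbon steel = L/(kA) = 0.0017/(41.3×1.09) = 3.776×10^-5 K/W
R_total = 1.52 K/W
Q = ΔT / R_total = 44 / 1.52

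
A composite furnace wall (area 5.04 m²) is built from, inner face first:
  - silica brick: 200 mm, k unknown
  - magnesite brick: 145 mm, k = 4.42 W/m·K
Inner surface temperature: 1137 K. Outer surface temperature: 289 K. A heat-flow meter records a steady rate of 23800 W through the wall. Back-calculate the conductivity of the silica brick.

k ≈ 1.36 W/(m·K)

Series thermal resistances:
R_magnesite brick = L/(kA) = 0.145/(4.42×5.04) = 0.006509 K/W
Sum of known resistances R_other = 0.006509 K/W
Total R = ΔT/Q = 848/23800 = 0.03563 K/W
R_silica brick = R_total − R_other = 0.02912 K/W
k = L/(R·A) = 0.2/(0.02912×5.04)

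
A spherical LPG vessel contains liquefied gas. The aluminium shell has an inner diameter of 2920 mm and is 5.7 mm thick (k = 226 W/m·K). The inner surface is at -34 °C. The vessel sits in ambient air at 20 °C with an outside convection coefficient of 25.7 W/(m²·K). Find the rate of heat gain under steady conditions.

Each spherical layer contributes R = (1/r_i − 1/r_o)/(4πk):
R_aluminium shell = (1/1.46 − 1/1.4657)/(4π×226) = 9.379×10^-7 K/W
R_outer film = 1/(h·4πr_o²) = 1/(25.7×4π×1.4657²) = 0.001441 K/W
R_total = 0.001442 K/W
Q = ΔT/R_total = 54/0.001442

Q ≈ 37400 W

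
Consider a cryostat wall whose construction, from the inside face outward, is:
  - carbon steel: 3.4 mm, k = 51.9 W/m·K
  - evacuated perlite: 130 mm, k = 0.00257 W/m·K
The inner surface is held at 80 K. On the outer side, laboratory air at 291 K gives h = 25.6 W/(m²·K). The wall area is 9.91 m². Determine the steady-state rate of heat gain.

Using the resistance-network approach (series):
R_carbon steel = L/(kA) = 0.0034/(51.9×9.91) = 6.611×10^-6 K/W
R_evacuated perlite = L/(kA) = 0.13/(0.00257×9.91) = 5.104 K/W
R_outer film = 1/(h_o·A) = 1/(25.6×9.91) = 0.003942 K/W
R_total = 5.108 K/W
Q = ΔT / R_total = 211 / 5.108

Q ≈ 41.3 W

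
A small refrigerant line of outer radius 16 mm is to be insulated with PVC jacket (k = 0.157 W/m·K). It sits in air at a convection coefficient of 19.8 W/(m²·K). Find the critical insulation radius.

For a cylinder r_cr = k/h = 0.157/19.8
r_cr = 7.93 mm; since the bare radius (16 mm) is above r_cr, any added insulation will reduce heat loss.

r_cr ≈ 7.93 mm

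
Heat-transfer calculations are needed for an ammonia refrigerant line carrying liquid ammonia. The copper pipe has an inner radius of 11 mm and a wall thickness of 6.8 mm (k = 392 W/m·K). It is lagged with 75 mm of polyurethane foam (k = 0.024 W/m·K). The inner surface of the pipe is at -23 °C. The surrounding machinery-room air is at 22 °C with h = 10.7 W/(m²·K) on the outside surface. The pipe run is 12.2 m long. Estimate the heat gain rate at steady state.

Q ≈ 49.4 W

For a radial system each layer contributes R = ln(r_out/r_in)/(2πkL); films add R = 1/(hA).
R_copper pipe wall = ln(17.8/11)/(2π×392×12.2) = 1.602×10^-5 K/W
R_polyurethane foam = ln(92.8/17.8)/(2π×0.024×12.2) = 0.8976 K/W
R_outer film = 1/(h_o·2πr_oL) = 1/(10.7×2π×0.0928×12.2) = 0.01314 K/W
R_total = 0.9107 K/W
Q = ΔT/R_total = 45/0.9107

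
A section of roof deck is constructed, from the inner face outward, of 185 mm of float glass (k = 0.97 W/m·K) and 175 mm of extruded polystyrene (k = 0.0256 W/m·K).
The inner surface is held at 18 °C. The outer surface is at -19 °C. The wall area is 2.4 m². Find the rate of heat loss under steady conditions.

Model the wall as resistances in series:
R_float glass = L/(kA) = 0.185/(0.97×2.4) = 0.07947 K/W
R_extruded polystyrene = L/(kA) = 0.175/(0.0256×2.4) = 2.848 K/W
R_total = 2.928 K/W
Q = ΔT / R_total = 37 / 2.928

Q ≈ 12.6 W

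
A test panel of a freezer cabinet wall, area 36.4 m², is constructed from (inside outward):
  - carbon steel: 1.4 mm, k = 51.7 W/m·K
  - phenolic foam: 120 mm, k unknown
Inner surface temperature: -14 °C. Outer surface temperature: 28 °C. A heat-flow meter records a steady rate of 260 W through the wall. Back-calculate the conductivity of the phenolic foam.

Model the wall as resistances in series:
R_carbon steel = L/(kA) = 0.0014/(51.7×36.4) = 7.439×10^-7 K/W
Sum of known resistances R_other = 7.439×10^-7 K/W
Total R = ΔT/Q = 42/260 = 0.1615 K/W
R_phenolic foam = R_total − R_other = 0.1615 K/W
k = L/(R·A) = 0.12/(0.1615×36.4)

k ≈ 0.0204 W/(m·K)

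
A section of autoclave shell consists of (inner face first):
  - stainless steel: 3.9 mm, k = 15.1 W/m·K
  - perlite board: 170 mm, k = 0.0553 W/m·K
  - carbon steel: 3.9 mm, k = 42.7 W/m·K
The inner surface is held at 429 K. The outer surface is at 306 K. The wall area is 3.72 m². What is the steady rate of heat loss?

Model the wall as resistances in series:
R_stainless steel = L/(kA) = 0.0039/(15.1×3.72) = 6.943×10^-5 K/W
R_perlite board = L/(kA) = 0.17/(0.0553×3.72) = 0.8264 K/W
R_carbon steel = L/(kA) = 0.0039/(42.7×3.72) = 2.455×10^-5 K/W
R_total = 0.8265 K/W
Q = ΔT / R_total = 123 / 0.8265

Q ≈ 149 W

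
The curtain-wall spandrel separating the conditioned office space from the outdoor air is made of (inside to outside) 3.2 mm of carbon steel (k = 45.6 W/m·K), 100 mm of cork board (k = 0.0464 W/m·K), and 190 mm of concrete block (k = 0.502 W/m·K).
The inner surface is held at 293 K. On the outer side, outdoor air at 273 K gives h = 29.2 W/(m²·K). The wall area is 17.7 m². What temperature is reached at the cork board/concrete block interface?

T ≈ 276 K

Treating each layer as a thermal resistance in series:
R_carbon steel = L/(kA) = 0.0032/(45.6×17.7) = 3.965×10^-6 K/W
R_cork board = L/(kA) = 0.1/(0.0464×17.7) = 0.1218 K/W
R_concrete block = L/(kA) = 0.19/(0.502×17.7) = 0.02138 K/W
R_outer film = 1/(h_o·A) = 1/(29.2×17.7) = 0.001935 K/W
R_total = 0.1451 K/W;  Q = ΔT/R_total = 20/0.1451 = 137.9 W
T_interface = T_inner − Q·ΣR(inner→interface) = 293 − 138×0.1218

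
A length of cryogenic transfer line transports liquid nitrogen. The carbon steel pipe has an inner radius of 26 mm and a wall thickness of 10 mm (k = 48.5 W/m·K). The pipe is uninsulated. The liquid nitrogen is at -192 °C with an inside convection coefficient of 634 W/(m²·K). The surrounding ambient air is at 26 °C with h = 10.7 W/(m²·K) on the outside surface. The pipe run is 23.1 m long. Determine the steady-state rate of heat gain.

Cylindrical conduction, so R = ln(r₂/r₁)/(2πkL) per layer, in series:
R_inner film = 1/(h_i·2πr₁L) = 1/(634×2π×0.026×23.1) = 4.18×10^-4 K/W
R_carbon steel pipe wall = ln(36/26)/(2π×48.5×23.1) = 4.623×10^-5 K/W
R_outer film = 1/(h_o·2πr_oL) = 1/(10.7×2π×0.036×23.1) = 0.01789 K/W
R_total = 0.01835 K/W
Q = ΔT/R_total = 218/0.01835

Q ≈ 11900 W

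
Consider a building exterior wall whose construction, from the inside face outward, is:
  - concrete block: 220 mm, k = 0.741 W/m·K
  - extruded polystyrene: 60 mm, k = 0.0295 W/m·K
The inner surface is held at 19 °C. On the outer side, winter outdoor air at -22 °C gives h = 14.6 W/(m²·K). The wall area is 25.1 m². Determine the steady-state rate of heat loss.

Q ≈ 429 W

Thermal resistances in series:
R_concrete block = L/(kA) = 0.22/(0.741×25.1) = 0.01183 K/W
R_extruded polystyrene = L/(kA) = 0.06/(0.0295×25.1) = 0.08103 K/W
R_outer film = 1/(h_o·A) = 1/(14.6×25.1) = 0.002729 K/W
R_total = 0.09559 K/W
Q = ΔT / R_total = 41 / 0.09559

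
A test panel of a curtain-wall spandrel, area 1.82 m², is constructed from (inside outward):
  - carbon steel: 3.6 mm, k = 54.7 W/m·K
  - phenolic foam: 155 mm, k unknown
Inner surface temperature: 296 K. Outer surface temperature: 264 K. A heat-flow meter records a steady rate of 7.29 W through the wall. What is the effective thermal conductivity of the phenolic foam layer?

Series thermal resistances:
R_carbon steel = L/(kA) = 0.0036/(54.7×1.82) = 3.616×10^-5 K/W
Sum of known resistances R_other = 3.616×10^-5 K/W
Total R = ΔT/Q = 32/7.29 = 4.39 K/W
R_phenolic foam = R_total − R_other = 4.39 K/W
k = L/(R·A) = 0.155/(4.39×1.82)

k ≈ 0.0194 W/(m·K)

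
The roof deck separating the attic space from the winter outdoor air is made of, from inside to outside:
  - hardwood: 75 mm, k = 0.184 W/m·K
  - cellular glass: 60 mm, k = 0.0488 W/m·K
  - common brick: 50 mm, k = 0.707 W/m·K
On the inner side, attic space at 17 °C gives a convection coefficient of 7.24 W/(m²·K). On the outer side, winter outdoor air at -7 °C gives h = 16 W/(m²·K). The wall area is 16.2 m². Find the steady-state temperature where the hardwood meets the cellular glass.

Thermal resistances in series:
R_inner film = 1/(h_i·A) = 1/(7.24×16.2) = 0.008526 K/W
R_hardwood = L/(kA) = 0.075/(0.184×16.2) = 0.02516 K/W
R_cellular glass = L/(kA) = 0.06/(0.0488×16.2) = 0.0759 K/W
R_common brick = L/(kA) = 0.05/(0.707×16.2) = 0.004366 K/W
R_outer film = 1/(h_o·A) = 1/(16×16.2) = 0.003858 K/W
R_total = 0.1178 K/W;  Q = ΔT/R_total = 24/0.1178 = 203.7 W
T_interface = T_inner − Q·ΣR(inner→interface) = 17 − 204×0.03369

T ≈ 10.1 °C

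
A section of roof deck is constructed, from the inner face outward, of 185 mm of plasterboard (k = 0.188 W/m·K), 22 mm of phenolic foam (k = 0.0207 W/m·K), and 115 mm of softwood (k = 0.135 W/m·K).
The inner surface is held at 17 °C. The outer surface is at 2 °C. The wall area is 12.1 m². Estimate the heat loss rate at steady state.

Using the resistance-network approach (series):
R_plasterboard = L/(kA) = 0.185/(0.188×12.1) = 0.08133 K/W
R_phenolic foam = L/(kA) = 0.022/(0.0207×12.1) = 0.08783 K/W
R_softwood = L/(kA) = 0.115/(0.135×12.1) = 0.0704 K/W
R_total = 0.2396 K/W
Q = ΔT / R_total = 15 / 0.2396

Q ≈ 62.6 W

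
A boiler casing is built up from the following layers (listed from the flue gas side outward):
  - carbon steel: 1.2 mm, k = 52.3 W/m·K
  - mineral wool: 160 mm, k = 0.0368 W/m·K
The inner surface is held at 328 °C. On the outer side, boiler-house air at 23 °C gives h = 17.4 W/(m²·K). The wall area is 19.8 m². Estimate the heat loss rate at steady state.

Q ≈ 1370 W

Model the wall as resistances in series:
R_carbon steel = L/(kA) = 0.0012/(52.3×19.8) = 1.159×10^-6 K/W
R_mineral wool = L/(kA) = 0.16/(0.0368×19.8) = 0.2196 K/W
R_outer film = 1/(h_o·A) = 1/(17.4×19.8) = 0.002903 K/W
R_total = 0.2225 K/W
Q = ΔT / R_total = 305 / 0.2225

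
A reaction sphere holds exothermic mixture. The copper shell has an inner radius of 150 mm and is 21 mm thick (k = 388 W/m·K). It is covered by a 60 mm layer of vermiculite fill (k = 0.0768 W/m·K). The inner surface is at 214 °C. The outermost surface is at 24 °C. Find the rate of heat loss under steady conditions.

Radial (spherical) resistances in series:
R_copper shell = (1/0.15 − 1/0.171)/(4π×388) = 1.679×10^-4 K/W
R_vermiculite fill = (1/0.171 − 1/0.231)/(4π×0.0768) = 1.574 K/W
R_total = 1.574 K/W
Q = ΔT/R_total = 190/1.574

Q ≈ 121 W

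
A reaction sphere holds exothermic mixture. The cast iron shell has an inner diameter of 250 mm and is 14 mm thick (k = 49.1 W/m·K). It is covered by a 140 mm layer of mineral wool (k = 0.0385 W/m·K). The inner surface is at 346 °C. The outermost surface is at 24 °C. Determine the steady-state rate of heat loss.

Each spherical layer contributes R = (1/r_i − 1/r_o)/(4πk):
R_cast iron shell = (1/0.125 − 1/0.139)/(4π×49.1) = 0.001306 K/W
R_mineral wool = (1/0.139 − 1/0.279)/(4π×0.0385) = 7.462 K/W
R_total = 7.463 K/W
Q = ΔT/R_total = 322/7.463

Q ≈ 43.1 W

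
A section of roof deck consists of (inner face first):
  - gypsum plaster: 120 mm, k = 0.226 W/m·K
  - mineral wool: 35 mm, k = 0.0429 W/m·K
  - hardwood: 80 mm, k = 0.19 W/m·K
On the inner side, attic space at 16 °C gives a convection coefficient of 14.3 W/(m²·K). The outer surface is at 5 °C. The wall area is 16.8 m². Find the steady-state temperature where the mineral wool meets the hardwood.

T ≈ 7.52 °C

Model the wall as resistances in series:
R_inner film = 1/(h_i·A) = 1/(14.3×16.8) = 0.004163 K/W
R_gypsum plaster = L/(kA) = 0.12/(0.226×16.8) = 0.03161 K/W
R_mineral wool = L/(kA) = 0.035/(0.0429×16.8) = 0.04856 K/W
R_hardwood = L/(kA) = 0.08/(0.19×16.8) = 0.02506 K/W
R_total = 0.1094 K/W;  Q = ΔT/R_total = 11/0.1094 = 100.6 W
T_interface = T_inner − Q·ΣR(inner→interface) = 16 − 101×0.08433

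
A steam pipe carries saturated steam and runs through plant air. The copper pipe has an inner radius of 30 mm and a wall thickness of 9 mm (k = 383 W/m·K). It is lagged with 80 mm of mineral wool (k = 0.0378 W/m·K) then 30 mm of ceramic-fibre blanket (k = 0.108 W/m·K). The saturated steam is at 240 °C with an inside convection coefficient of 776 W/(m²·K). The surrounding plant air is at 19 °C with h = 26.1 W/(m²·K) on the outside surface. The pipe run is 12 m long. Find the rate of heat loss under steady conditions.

Q ≈ 522 W

Per-layer cylindrical resistances, series-summed:
R_inner film = 1/(h_i·2πr₁L) = 1/(776×2π×0.03×12) = 5.697×10^-4 K/W
R_copper pipe wall = ln(39/30)/(2π×383×12) = 9.085×10^-6 K/W
R_mineral wool = ln(119/39)/(2π×0.0378×12) = 0.3914 K/W
R_ceramic-fibre blanket = ln(149/119)/(2π×0.108×12) = 0.02761 K/W
R_outer film = 1/(h_o·2πr_oL) = 1/(26.1×2π×0.149×12) = 0.00341 K/W
R_total = 0.423 K/W
Q = ΔT/R_total = 221/0.423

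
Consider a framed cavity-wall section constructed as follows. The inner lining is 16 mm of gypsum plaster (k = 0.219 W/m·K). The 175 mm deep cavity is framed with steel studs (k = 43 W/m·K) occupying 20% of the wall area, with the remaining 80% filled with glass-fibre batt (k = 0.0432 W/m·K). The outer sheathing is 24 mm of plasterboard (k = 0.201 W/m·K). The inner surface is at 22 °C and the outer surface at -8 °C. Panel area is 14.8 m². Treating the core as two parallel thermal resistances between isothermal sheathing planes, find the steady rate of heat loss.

Sheathing layers in series; stud and cavity paths in parallel between them.
R_inner = 0.016/(0.219×14.8) = 0.004936 K/W
R_stud  = 0.175/(43×0.2×14.8) = 0.001375 K/W
R_cav   = 0.175/(0.0432×0.8×14.8) = 0.3421 K/W
1/R_core = 1/R_stud + 1/R_cav → R_core = 0.001369 K/W
R_outer = 0.024/(0.201×14.8) = 0.008068 K/W
R_total = 0.01437 K/W
Q = ΔT/R_total = 30/0.01437

Q ≈ 2090 W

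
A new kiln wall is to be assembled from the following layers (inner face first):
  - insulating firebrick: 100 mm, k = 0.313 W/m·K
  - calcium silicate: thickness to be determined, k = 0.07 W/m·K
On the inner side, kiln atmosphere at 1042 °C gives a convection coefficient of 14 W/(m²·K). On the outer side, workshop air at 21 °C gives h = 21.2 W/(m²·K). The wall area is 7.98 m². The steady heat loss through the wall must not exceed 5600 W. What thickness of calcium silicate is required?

L ≈ 71.2 mm

Using the resistance-network approach (series):
R_inner film = 1/(h_i·A) = 1/(14×7.98) = 0.008951 K/W
R_insulating firebrick = L/(kA) = 0.1/(0.313×7.98) = 0.04004 K/W
R_outer film = 1/(h_o·A) = 1/(21.2×7.98) = 0.005911 K/W
Sum of the known resistances R_other = 0.0549 K/W
Required total resistance R_tot = ΔT/Q_allow = 1021/5600 = 0.1823 K/W
R_calcium silicate = R_tot − R_other = 0.1274 K/W
L = R·k·A = 0.1274×0.07×7.98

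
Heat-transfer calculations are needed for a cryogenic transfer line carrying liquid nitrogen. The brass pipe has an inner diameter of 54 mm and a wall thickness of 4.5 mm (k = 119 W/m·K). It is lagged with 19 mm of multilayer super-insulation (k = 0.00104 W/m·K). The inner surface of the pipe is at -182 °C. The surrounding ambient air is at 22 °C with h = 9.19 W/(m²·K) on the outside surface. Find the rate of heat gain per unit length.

For a radial system each layer contributes R = ln(r_out/r_in)/(2πkL); films add R = 1/(hA).
R_brass pipe wall = ln(31.5/27)/(2π×119×1) = 2.062×10^-4 K/W
R_multilayer super-insulation = ln(50.5/31.5)/(2π×0.00104×1) = 72.23 K/W
R_outer film = 1/(h_o·2πr_oL) = 1/(9.19×2π×0.0505×1) = 0.3429 K/W
R_total = 72.57 K/W
Q = ΔT/R_total = 204/72.57

q′ ≈ 2.81 W/m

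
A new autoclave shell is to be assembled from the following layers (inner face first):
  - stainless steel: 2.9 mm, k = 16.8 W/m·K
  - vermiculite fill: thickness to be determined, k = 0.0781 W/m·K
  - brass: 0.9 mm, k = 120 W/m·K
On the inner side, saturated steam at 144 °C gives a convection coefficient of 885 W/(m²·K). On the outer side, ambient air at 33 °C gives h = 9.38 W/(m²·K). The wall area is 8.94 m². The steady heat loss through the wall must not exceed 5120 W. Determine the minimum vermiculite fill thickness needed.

Thermal resistances in series:
R_inner film = 1/(h_i·A) = 1/(885×8.94) = 1.264×10^-4 K/W
R_stainless steel = L/(kA) = 0.0029/(16.8×8.94) = 1.931×10^-5 K/W
R_brass = L/(kA) = 0.0009/(120×8.94) = 8.389×10^-7 K/W
R_outer film = 1/(h_o·A) = 1/(9.38×8.94) = 0.01193 K/W
Sum of the known resistances R_other = 0.01207 K/W
Required total resistance R_tot = ΔT/Q_allow = 111/5120 = 0.02168 K/W
R_vermiculite fill = R_tot − R_other = 0.009608 K/W
L = R·k·A = 0.009608×0.0781×8.94

L ≈ 6.71 mm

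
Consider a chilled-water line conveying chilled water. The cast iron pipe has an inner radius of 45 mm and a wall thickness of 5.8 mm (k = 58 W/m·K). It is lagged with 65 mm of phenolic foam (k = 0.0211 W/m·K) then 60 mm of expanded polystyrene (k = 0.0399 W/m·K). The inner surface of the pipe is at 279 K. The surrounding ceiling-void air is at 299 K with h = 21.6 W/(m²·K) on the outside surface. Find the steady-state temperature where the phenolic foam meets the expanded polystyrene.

Radial resistances (cylindrical: R_cond = ln(r_o/r_i)/(2πkL), R_conv = 1/(h·2πrL)):
R_cast iron pipe wall = ln(50.8/45)/(2π×58×1) = 3.327×10^-4 K/W
R_phenolic foam = ln(115.8/50.8)/(2π×0.0211×1) = 6.215 K/W
R_expanded polystyrene = ln(175.8/115.8)/(2π×0.0399×1) = 1.665 K/W
R_outer film = 1/(h_o·2πr_oL) = 1/(21.6×2π×0.1758×1) = 0.04191 K/W
R_total = 7.923 K/W
Q = ΔT/R_total = 20/7.923
Q = 2.52 W/m
T_interface = T_inner + Q·ΣR(inner→interface) = 279 + 2.52×6.215

T ≈ 295 K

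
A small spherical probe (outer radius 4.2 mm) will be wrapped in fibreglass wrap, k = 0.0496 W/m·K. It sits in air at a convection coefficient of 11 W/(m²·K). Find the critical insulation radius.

For a sphere r_cr = 2k/h = 2×0.0496/11
r_cr = 9.02 mm; since the bare radius (4.2 mm) is below r_cr, adding a thin layer of insulation will *increase* heat loss.

r_cr ≈ 9.02 mm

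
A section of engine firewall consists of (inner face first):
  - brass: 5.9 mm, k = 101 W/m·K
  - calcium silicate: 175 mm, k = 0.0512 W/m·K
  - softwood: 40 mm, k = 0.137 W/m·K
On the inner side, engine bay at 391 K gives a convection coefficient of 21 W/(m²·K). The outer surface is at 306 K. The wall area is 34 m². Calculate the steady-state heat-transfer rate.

Model the wall as resistances in series:
R_inner film = 1/(h_i·A) = 1/(21×34) = 0.001401 K/W
R_brass = L/(kA) = 0.0059/(101×34) = 1.718×10^-6 K/W
R_calcium silicate = L/(kA) = 0.175/(0.0512×34) = 0.1005 K/W
R_softwood = L/(kA) = 0.04/(0.137×34) = 0.008587 K/W
R_total = 0.1105 K/W
Q = ΔT / R_total = 85 / 0.1105

Q ≈ 769 W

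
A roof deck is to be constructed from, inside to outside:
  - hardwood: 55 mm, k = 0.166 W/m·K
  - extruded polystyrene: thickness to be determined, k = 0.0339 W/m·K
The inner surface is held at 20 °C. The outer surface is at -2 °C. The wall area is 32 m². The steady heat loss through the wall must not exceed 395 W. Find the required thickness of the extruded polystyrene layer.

Model the wall as resistances in series:
R_hardwood = L/(kA) = 0.055/(0.166×32) = 0.01035 K/W
Sum of the known resistances R_other = 0.01035 K/W
Required total resistance R_tot = ΔT/Q_allow = 22/395 = 0.0557 K/W
R_extruded polystyrene = R_tot − R_other = 0.04534 K/W
L = R·k·A = 0.04534×0.0339×32

L ≈ 49.2 mm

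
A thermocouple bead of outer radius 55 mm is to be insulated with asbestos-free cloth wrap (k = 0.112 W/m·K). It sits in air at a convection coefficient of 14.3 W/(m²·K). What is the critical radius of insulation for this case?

r_cr ≈ 15.7 mm

For a sphere r_cr = 2k/h = 2×0.112/14.3
r_cr = 15.7 mm; since the bare radius (55 mm) is above r_cr, any added insulation will reduce heat loss.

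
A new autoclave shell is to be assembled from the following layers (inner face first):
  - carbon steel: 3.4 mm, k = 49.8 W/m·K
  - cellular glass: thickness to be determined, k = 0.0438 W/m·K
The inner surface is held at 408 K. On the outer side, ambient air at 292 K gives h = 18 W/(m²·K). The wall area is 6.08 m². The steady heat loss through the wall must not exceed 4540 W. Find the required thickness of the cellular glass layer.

L ≈ 4.37 mm

Using the resistance-network approach (series):
R_carbon steel = L/(kA) = 0.0034/(49.8×6.08) = 1.123×10^-5 K/W
R_outer film = 1/(h_o·A) = 1/(18×6.08) = 0.009137 K/W
Sum of the known resistances R_other = 0.009149 K/W
Required total resistance R_tot = ΔT/Q_allow = 116/4540 = 0.02555 K/W
R_cellular glass = R_tot − R_other = 0.0164 K/W
L = R·k·A = 0.0164×0.0438×6.08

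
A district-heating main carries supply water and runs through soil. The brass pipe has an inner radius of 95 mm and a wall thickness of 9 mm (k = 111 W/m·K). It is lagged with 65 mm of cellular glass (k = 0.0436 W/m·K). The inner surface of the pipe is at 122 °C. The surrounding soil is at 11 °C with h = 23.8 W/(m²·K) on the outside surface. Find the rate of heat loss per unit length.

For a radial system each layer contributes R = ln(r_out/r_in)/(2πkL); films add R = 1/(hA).
R_brass pipe wall = ln(104/95)/(2π×111×1) = 1.298×10^-4 K/W
R_cellular glass = ln(169/104)/(2π×0.0436×1) = 1.772 K/W
R_outer film = 1/(h_o·2πr_oL) = 1/(23.8×2π×0.169×1) = 0.03957 K/W
R_total = 1.812 K/W
Q = ΔT/R_total = 111/1.812

q′ ≈ 61.3 W/m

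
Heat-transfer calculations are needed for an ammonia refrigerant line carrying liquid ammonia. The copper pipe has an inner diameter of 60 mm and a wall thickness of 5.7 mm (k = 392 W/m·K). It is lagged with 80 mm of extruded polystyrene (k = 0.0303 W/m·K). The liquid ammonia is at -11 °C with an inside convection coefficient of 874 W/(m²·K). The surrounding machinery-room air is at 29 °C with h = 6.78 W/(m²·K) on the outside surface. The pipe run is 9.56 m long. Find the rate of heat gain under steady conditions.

Cylindrical conduction, so R = ln(r₂/r₁)/(2πkL) per layer, in series:
R_inner film = 1/(h_i·2πr₁L) = 1/(874×2π×0.03×9.56) = 6.349×10^-4 K/W
R_copper pipe wall = ln(35.7/30)/(2π×392×9.56) = 7.388×10^-6 K/W
R_extruded polystyrene = ln(115.7/35.7)/(2π×0.0303×9.56) = 0.6461 K/W
R_outer film = 1/(h_o·2πr_oL) = 1/(6.78×2π×0.1157×9.56) = 0.02122 K/W
R_total = 0.6679 K/W
Q = ΔT/R_total = 40/0.6679

Q ≈ 59.9 W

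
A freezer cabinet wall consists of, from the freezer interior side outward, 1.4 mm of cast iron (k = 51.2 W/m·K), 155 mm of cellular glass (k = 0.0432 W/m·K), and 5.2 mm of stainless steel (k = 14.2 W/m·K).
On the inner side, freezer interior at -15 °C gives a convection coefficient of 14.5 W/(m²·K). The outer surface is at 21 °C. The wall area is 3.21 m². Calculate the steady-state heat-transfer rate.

Q ≈ 31.6 W

Treating each layer as a thermal resistance in series:
R_inner film = 1/(h_i·A) = 1/(14.5×3.21) = 0.02148 K/W
R_cast iron = L/(kA) = 0.0014/(51.2×3.21) = 8.518×10^-6 K/W
R_cellular glass = L/(kA) = 0.155/(0.0432×3.21) = 1.118 K/W
R_stainless steel = L/(kA) = 0.0052/(14.2×3.21) = 1.141×10^-4 K/W
R_total = 1.139 K/W
Q = ΔT / R_total = 36 / 1.139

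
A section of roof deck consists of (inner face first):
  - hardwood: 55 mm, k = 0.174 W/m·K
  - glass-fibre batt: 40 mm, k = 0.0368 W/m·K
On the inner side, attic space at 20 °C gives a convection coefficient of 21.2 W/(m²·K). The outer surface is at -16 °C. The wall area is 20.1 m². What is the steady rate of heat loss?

Q ≈ 499 W

Thermal resistances in series:
R_inner film = 1/(h_i·A) = 1/(21.2×20.1) = 0.002347 K/W
R_hardwood = L/(kA) = 0.055/(0.174×20.1) = 0.01573 K/W
R_glass-fibre batt = L/(kA) = 0.04/(0.0368×20.1) = 0.05408 K/W
R_total = 0.07215 K/W
Q = ΔT / R_total = 36 / 0.07215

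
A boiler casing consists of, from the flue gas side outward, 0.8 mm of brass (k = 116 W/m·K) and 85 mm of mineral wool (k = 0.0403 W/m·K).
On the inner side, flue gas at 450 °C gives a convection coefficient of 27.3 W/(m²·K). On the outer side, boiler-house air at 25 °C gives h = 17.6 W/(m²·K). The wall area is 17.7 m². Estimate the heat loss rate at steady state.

Series thermal resistances:
R_inner film = 1/(h_i·A) = 1/(27.3×17.7) = 0.002069 K/W
R_brass = L/(kA) = 0.0008/(116×17.7) = 3.896×10^-7 K/W
R_mineral wool = L/(kA) = 0.085/(0.0403×17.7) = 0.1192 K/W
R_outer film = 1/(h_o·A) = 1/(17.6×17.7) = 0.00321 K/W
R_total = 0.1244 K/W
Q = ΔT / R_total = 425 / 0.1244

Q ≈ 3420 W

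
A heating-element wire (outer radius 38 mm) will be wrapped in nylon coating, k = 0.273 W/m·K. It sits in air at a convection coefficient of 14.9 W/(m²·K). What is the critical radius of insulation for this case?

r_cr ≈ 18.3 mm

For a cylinder r_cr = k/h = 0.273/14.9
r_cr = 18.3 mm; since the bare radius (38 mm) is above r_cr, any added insulation will reduce heat loss.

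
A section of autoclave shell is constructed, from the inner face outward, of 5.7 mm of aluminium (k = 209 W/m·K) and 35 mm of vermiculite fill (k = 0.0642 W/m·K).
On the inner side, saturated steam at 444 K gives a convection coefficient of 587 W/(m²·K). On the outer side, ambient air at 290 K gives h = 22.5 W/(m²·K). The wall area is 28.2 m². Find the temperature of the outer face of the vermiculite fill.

Treating each layer as a thermal resistance in series:
R_inner film = 1/(h_i·A) = 1/(587×28.2) = 6.041×10^-5 K/W
R_aluminium = L/(kA) = 0.0057/(209×28.2) = 9.671×10^-7 K/W
R_vermiculite fill = L/(kA) = 0.035/(0.0642×28.2) = 0.01933 K/W
R_outer film = 1/(h_o·A) = 1/(22.5×28.2) = 0.001576 K/W
R_total = 0.02097 K/W;  Q = ΔT/R_total = 154/0.02097 = 7344 W
T_interface = T_inner − Q·ΣR(inner→interface) = 444 − 7340×0.01939

T ≈ 302 K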